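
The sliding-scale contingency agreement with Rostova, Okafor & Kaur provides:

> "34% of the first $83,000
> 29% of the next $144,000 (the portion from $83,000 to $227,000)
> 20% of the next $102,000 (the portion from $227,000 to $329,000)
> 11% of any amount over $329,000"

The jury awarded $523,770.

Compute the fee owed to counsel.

First $83,000 at 34% = $28,220.00
Next $144,000 at 29% = $41,760.00
Next $102,000 at 20% = $20,400.00
Remaining $194,770 at 11% = $21,424.70
Fee: $28,220.00 + $41,760.00 + $20,400.00 + $21,424.70 = $111,804.70

$111,804.70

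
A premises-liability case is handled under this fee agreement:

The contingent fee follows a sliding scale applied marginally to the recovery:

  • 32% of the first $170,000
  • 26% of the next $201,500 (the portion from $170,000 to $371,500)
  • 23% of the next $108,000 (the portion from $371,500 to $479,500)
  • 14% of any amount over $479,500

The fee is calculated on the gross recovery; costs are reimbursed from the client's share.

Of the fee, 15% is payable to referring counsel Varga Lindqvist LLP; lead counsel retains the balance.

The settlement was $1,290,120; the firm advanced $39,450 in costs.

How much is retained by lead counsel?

Fee base is the gross recovery, $1,290,120; costs are reimbursed separately.
First $170,000 at 32% = $54,400.00
Next $201,500 at 26% = $52,390.00
Next $108,000 at 23% = $24,840.00
Remaining $810,620 at 14% = $113,486.80
Fee: $54,400.00 + $52,390.00 + $24,840.00 + $113,486.80 = $245,116.80
Referral share: 15% of $245,116.80 = $36,767.52; lead counsel retains $245,116.80 − $36,767.52 = $208,349.28.

$208,349.28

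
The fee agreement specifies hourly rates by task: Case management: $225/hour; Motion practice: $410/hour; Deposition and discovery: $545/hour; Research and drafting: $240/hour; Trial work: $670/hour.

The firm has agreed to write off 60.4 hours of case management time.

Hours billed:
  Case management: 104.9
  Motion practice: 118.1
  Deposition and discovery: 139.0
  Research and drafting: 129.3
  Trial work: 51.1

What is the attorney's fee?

Case management: 104.9 × $225 = $23,602.50
Motion practice: 118.1 × $410 = $48,421.00
Deposition and discovery: 139.0 × $545 = $75,755.00
Research and drafting: 129.3 × $240 = $31,032.00
Trial work: 51.1 × $670 = $34,237.00
Subtotal: $213,047.50
Write-off: 60.4 × $225 = $13,590.00
Total: $213,047.50 − $13,590.00 = $199,457.50

$199,457.50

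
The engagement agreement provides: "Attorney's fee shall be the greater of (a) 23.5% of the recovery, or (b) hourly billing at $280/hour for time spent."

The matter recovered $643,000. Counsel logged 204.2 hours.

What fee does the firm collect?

$151,105.00

(a) 23.5% of $643,000 = $151,105.00
(b) 204.2 × $280 = $57,176.00
The greater is (a): $151,105.00.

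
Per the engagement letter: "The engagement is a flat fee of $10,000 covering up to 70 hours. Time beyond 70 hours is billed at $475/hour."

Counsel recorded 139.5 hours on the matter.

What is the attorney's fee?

$43,012.50

Flat fee: $10,000.00
Excess hours: 139.5 − 70 = 69.5
Overrun: 69.5 × $475 = $33,012.50
Total: $10,000.00 + $33,012.50 = $43,012.50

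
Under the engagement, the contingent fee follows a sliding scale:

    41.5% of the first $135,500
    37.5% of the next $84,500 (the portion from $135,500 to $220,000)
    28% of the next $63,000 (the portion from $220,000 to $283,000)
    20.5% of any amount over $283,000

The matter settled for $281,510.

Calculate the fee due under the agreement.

First $135,500 at 41.5% = $56,232.50
Next $84,500 at 37.5% = $31,687.50
Remaining $61,510 at 28% = $17,222.80
Fee: $56,232.50 + $31,687.50 + $17,222.80 = $105,142.80

$105,142.80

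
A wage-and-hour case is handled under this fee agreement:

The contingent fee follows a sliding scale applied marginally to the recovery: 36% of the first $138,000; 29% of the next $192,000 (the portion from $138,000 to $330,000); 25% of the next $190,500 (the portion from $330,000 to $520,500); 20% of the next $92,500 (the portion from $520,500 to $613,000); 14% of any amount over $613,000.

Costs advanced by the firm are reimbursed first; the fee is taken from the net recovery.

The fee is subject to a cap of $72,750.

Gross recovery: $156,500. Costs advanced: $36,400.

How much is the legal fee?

Fee base (net of costs): $156,500 − $36,400 = $120,100
First $120,100 at 36% = $43,236.00
$43,236.00 is under the $72,750 cap.

$43,236.00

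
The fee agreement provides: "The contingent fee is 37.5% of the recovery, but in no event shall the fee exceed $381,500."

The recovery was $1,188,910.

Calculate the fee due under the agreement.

$381,500.00

37.5% of $1,188,910 = $445,841.25
That exceeds the $381,500 cap, so the fee is capped at $381,500.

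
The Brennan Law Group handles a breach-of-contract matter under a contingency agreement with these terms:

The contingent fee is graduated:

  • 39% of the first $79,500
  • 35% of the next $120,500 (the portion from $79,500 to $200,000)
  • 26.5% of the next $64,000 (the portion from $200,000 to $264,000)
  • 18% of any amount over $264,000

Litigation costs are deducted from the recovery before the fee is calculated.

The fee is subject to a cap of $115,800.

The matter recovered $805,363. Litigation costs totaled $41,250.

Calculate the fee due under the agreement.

Fee base (net of costs): $805,363 − $41,250 = $764,113
First $79,500 at 39% = $31,005.00
Next $120,500 at 35% = $42,175.00
Next $64,000 at 26.5% = $16,960.00
Remaining $500,113 at 18% = $90,020.34
Fee: $31,005.00 + $42,175.00 + $16,960.00 + $90,020.34 = $180,160.34
$180,160.34 exceeds the $115,800 cap, so the fee is capped at $115,800.00.

$115,800.00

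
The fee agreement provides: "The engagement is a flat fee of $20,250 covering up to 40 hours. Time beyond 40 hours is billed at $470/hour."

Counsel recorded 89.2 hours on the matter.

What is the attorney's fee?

Flat fee: $20,250.00
Excess hours: 89.2 − 40 = 49.2
Overrun: 49.2 × $470 = $23,124.00
Total: $20,250.00 + $23,124.00 = $43,374.00

$43,374.00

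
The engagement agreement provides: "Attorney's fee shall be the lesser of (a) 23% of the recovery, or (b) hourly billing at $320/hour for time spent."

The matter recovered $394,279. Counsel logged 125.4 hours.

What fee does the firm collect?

$40,128.00

(a) 23% of $394,279 = $90,684.17
(b) 125.4 × $320 = $40,128.00
The lesser is (b): $40,128.00.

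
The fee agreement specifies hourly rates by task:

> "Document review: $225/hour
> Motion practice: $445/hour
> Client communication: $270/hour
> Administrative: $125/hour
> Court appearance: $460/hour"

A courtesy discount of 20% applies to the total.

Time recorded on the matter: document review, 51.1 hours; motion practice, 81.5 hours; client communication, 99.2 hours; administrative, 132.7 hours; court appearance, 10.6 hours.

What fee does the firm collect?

Document review: 51.1 × $225 = $11,497.50
Motion practice: 81.5 × $445 = $36,267.50
Client communication: 99.2 × $270 = $26,784.00
Administrative: 132.7 × $125 = $16,587.50
Court appearance: 10.6 × $460 = $4,876.00
Subtotal: $96,012.50
Less 20% discount: −$19,202.50
Total: $96,012.50 − $19,202.50 = $76,810.00

$76,810.00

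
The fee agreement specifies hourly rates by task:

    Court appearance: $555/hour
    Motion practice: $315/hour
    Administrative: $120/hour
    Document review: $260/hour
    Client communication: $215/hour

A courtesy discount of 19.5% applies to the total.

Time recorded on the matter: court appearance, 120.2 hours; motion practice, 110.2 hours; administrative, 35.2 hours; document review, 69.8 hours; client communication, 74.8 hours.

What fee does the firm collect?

Court appearance: 120.2 × $555 = $66,711.00
Motion practice: 110.2 × $315 = $34,713.00
Administrative: 35.2 × $120 = $4,224.00
Document review: 69.8 × $260 = $18,148.00
Client communication: 74.8 × $215 = $16,082.00
Subtotal: $139,878.00
Less 19.5% discount: −$27,276.21
Total: $139,878.00 − $27,276.21 = $112,601.79

$112,601.79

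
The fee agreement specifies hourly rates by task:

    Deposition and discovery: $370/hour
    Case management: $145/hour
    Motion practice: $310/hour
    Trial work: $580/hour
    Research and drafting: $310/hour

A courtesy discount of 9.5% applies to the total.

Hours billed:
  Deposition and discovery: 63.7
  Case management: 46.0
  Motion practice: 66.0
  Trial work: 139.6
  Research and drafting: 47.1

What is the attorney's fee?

$132,372.54

Deposition and discovery: 63.7 × $370 = $23,569.00
Case management: 46.0 × $145 = $6,670.00
Motion practice: 66.0 × $310 = $20,460.00
Trial work: 139.6 × $580 = $80,968.00
Research and drafting: 47.1 × $310 = $14,601.00
Subtotal: $146,268.00
Less 9.5% discount: −$13,895.46
Total: $146,268.00 − $13,895.46 = $132,372.54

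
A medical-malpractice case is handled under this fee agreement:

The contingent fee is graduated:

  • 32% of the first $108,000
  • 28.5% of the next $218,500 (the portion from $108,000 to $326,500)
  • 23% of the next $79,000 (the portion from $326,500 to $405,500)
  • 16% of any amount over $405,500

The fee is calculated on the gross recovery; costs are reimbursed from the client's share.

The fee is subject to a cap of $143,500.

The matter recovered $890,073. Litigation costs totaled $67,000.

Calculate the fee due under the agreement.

Fee base is the gross recovery, $890,073; costs are reimbursed separately.
First $108,000 at 32% = $34,560.00
Next $218,500 at 28.5% = $62,272.50
Next $79,000 at 23% = $18,170.00
Remaining $484,573 at 16% = $77,531.68
Fee: $34,560.00 + $62,272.50 + $18,170.00 + $77,531.68 = $192,534.18
$192,534.18 exceeds the $143,500 cap, so the fee is capped at $143,500.00.

$143,500.00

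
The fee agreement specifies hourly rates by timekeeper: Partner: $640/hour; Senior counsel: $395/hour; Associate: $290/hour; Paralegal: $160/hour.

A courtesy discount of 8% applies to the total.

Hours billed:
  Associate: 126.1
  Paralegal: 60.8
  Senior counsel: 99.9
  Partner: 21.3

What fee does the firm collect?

Partner: 21.3 × $640 = $13,632.00
Senior counsel: 99.9 × $395 = $39,460.50
Associate: 126.1 × $290 = $36,569.00
Paralegal: 60.8 × $160 = $9,728.00
Subtotal: $99,389.50
Less 8% discount: −$7,951.16
Total: $99,389.50 − $7,951.16 = $91,438.34

$91,438.34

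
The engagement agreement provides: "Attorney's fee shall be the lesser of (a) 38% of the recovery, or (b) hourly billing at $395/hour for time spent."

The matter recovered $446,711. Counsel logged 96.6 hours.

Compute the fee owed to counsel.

$38,157.00

(a) 38% of $446,711 = $169,750.18
(b) 96.6 × $395 = $38,157.00
The lesser is (b): $38,157.00.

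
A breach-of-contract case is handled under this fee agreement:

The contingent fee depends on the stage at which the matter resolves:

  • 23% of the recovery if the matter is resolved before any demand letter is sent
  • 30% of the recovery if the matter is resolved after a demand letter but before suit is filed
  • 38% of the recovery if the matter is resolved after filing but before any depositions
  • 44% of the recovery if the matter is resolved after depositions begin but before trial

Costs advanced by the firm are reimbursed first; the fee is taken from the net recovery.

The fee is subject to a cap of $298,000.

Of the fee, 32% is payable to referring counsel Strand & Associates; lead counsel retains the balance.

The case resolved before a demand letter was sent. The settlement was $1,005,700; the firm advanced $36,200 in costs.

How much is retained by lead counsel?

$151,629.80

Fee base (net of costs): $1,005,700 − $36,200 = $969,500
The matter resolved before a demand letter was sent, so the 23% rate applies.
$969,500 × 23% = $222,985.00
$222,985.00 is under the $298,000 cap.
Referral share: 32% of $222,985.00 = $71,355.20; lead counsel retains $222,985.00 − $71,355.20 = $151,629.80.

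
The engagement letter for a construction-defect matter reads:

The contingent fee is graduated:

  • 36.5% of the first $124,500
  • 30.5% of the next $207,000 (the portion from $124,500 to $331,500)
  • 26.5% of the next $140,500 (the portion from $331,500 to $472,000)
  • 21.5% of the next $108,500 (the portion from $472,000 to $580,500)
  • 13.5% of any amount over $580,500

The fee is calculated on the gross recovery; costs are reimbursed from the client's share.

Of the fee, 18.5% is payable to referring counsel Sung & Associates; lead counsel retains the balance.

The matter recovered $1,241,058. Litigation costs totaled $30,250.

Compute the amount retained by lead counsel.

Fee base is the gross recovery, $1,241,058; costs are reimbursed separately.
First $124,500 at 36.5% = $45,442.50
Next $207,000 at 30.5% = $63,135.00
Next $140,500 at 26.5% = $37,232.50
Next $108,500 at 21.5% = $23,327.50
Remaining $660,558 at 13.5% = $89,175.33
Fee: $45,442.50 + $63,135.00 + $37,232.50 + $23,327.50 + $89,175.33 = $258,312.83
Referral share: 18.5% of $258,312.83 = $47,787.87; lead counsel retains $258,312.83 − $47,787.87 = $210,524.96.

$210,524.96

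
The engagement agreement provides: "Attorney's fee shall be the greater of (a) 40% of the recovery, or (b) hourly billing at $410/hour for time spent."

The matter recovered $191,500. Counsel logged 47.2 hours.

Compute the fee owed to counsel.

$76,600.00

(a) 40% of $191,500 = $76,600.00
(b) 47.2 × $410 = $19,352.00
The greater is (a): $76,600.00.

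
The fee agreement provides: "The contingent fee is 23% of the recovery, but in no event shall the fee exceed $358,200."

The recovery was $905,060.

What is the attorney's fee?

$208,163.80

23% of $905,060 = $208,163.80
That is under the $358,200 cap.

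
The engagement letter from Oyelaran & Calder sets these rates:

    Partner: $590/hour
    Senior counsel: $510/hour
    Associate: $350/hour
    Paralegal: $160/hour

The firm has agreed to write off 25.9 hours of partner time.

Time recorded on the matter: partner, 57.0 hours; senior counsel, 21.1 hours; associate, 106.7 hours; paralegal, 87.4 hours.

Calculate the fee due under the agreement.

$80,439.00

Partner: 57.0 × $590 = $33,630.00
Senior counsel: 21.1 × $510 = $10,761.00
Associate: 106.7 × $350 = $37,345.00
Paralegal: 87.4 × $160 = $13,984.00
Subtotal: $95,720.00
Write-off: 25.9 × $590 = $15,281.00
Total: $95,720.00 − $15,281.00 = $80,439.00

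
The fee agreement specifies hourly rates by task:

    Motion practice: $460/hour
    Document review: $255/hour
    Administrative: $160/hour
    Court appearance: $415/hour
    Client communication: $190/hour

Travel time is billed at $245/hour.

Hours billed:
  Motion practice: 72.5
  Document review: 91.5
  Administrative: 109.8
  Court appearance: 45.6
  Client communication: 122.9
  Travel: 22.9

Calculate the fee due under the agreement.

Motion practice: 72.5 × $460 = $33,350.00
Document review: 91.5 × $255 = $23,332.50
Administrative: 109.8 × $160 = $17,568.00
Court appearance: 45.6 × $415 = $18,924.00
Client communication: 122.9 × $190 = $23,351.00
Subtotal: $33,350.00 + $23,332.50 + $17,568.00 + $18,924.00 + $23,351.00 = $116,525.50
Travel: 22.9 × $245 = $5,610.50
Total: $116,525.50 + $5,610.50 = $122,136.00

$122,136.00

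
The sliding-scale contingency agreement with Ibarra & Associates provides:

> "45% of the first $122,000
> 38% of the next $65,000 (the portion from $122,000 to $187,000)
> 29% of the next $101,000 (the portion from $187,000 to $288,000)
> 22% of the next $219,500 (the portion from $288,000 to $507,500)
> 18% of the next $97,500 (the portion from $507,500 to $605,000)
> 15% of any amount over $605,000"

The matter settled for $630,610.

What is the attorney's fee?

First $122,000 at 45% = $54,900.00
Next $65,000 at 38% = $24,700.00
Next $101,000 at 29% = $29,290.00
Next $219,500 at 22% = $48,290.00
Next $97,500 at 18% = $17,550.00
Remaining $25,610 at 15% = $3,841.50
Fee: $54,900.00 + $24,700.00 + $29,290.00 + $48,290.00 + $17,550.00 + $3,841.50 = $178,571.50

$178,571.50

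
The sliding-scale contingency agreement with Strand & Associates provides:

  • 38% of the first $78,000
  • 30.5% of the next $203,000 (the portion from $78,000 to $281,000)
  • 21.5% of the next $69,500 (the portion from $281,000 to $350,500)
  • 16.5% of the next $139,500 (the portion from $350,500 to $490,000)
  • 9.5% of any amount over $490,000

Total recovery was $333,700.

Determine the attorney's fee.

First $78,000 at 38% = $29,640.00
Next $203,000 at 30.5% = $61,915.00
Remaining $52,700 at 21.5% = $11,330.50
Fee: $29,640.00 + $61,915.00 + $11,330.50 = $102,885.50

$102,885.50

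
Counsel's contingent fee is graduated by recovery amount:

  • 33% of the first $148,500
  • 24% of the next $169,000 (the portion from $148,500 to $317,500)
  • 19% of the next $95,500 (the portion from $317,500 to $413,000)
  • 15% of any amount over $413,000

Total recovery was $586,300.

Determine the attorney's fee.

First $148,500 at 33% = $49,005.00
Next $169,000 at 24% = $40,560.00
Next $95,500 at 19% = $18,145.00
Remaining $173,300 at 15% = $25,995.00
Fee: $49,005.00 + $40,560.00 + $18,145.00 + $25,995.00 = $133,705.00

$133,705.00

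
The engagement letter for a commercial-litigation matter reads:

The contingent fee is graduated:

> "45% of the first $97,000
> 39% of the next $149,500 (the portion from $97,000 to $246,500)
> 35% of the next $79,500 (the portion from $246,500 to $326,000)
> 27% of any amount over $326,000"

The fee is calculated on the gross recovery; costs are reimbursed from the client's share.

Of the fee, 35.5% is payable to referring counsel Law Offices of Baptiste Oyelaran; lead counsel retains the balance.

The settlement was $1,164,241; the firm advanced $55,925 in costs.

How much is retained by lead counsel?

Fee base is the gross recovery, $1,164,241; costs are reimbursed separately.
First $97,000 at 45% = $43,650.00
Next $149,500 at 39% = $58,305.00
Next $79,500 at 35% = $27,825.00
Remaining $838,241 at 27% = $226,325.07
Fee: $43,650.00 + $58,305.00 + $27,825.00 + $226,325.07 = $356,105.07
Referral share: 35.5% of $356,105.07 = $126,417.30; lead counsel retains $356,105.07 − $126,417.30 = $229,687.77.

$229,687.77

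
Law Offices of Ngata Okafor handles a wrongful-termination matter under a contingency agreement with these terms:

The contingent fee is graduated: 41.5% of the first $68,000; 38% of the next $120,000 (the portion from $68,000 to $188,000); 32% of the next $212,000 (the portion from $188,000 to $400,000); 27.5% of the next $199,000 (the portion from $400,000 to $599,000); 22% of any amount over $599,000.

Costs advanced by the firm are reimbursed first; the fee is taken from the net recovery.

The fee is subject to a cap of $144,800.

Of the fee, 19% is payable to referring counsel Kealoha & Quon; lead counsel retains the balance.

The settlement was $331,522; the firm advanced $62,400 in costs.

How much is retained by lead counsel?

$80,821.02

Fee base (net of costs): $331,522 − $62,400 = $269,122
First $68,000 at 41.5% = $28,220.00
Next $120,000 at 38% = $45,600.00
Remaining $81,122 at 32% = $25,959.04
Fee: $28,220.00 + $45,600.00 + $25,959.04 = $99,779.04
$99,779.04 is under the $144,800 cap.
Referral share: 19% of $99,779.04 = $18,958.02; lead counsel retains $99,779.04 − $18,958.02 = $80,821.02.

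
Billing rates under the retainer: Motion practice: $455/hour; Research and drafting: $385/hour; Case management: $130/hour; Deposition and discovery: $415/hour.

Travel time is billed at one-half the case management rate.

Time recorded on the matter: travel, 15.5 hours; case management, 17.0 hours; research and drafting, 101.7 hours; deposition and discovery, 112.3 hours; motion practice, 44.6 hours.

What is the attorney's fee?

Motion practice: 44.6 × $455 = $20,293.00
Research and drafting: 101.7 × $385 = $39,154.50
Case management: 17.0 × $130 = $2,210.00
Deposition and discovery: 112.3 × $415 = $46,604.50
Subtotal: $20,293.00 + $39,154.50 + $2,210.00 + $46,604.50 = $108,262.00
Travel: 15.5 × ($130 ÷ 2) = 15.5 × $65.00 = $1,007.50
Total: $108,262.00 + $1,007.50 = $109,269.50

$109,269.50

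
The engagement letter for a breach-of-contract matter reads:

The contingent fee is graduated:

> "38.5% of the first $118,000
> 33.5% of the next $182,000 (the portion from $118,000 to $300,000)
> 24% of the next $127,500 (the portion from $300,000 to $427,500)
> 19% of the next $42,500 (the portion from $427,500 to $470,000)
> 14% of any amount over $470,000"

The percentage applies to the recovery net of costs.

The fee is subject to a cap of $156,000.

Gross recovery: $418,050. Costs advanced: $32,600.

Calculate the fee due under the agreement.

Fee base (net of costs): $418,050 − $32,600 = $385,450
First $118,000 at 38.5% = $45,430.00
Next $182,000 at 33.5% = $60,970.00
Remaining $85,450 at 24% = $20,508.00
Fee: $45,430.00 + $60,970.00 + $20,508.00 = $126,908.00
$126,908.00 is under the $156,000 cap.

$126,908.00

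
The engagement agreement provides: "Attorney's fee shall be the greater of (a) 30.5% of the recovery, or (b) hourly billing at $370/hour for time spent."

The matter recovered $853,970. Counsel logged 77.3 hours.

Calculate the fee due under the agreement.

(a) 30.5% of $853,970 = $260,460.85
(b) 77.3 × $370 = $28,601.00
The greater is (a): $260,460.85.

$260,460.85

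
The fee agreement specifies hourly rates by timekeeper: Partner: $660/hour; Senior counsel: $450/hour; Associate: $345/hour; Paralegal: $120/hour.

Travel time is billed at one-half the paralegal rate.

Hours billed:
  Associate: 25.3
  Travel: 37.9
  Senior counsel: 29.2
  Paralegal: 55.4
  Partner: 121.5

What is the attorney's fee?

Partner: 121.5 × $660 = $80,190.00
Senior counsel: 29.2 × $450 = $13,140.00
Associate: 25.3 × $345 = $8,728.50
Paralegal: 55.4 × $120 = $6,648.00
Subtotal: $80,190.00 + $13,140.00 + $8,728.50 + $6,648.00 = $108,706.50
Travel: 37.9 × ($120 ÷ 2) = 37.9 × $60.00 = $2,274.00
Total: $108,706.50 + $2,274.00 = $110,980.50

$110,980.50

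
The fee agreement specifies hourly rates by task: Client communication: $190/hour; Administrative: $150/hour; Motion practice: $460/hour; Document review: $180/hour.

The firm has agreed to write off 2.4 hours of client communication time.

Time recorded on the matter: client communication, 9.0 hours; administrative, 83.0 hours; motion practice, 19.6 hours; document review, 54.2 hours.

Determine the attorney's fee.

$32,476.00

Client communication: 9.0 × $190 = $1,710.00
Administrative: 83.0 × $150 = $12,450.00
Motion practice: 19.6 × $460 = $9,016.00
Document review: 54.2 × $180 = $9,756.00
Subtotal: $32,932.00
Write-off: 2.4 × $190 = $456.00
Total: $32,932.00 − $456.00 = $32,476.00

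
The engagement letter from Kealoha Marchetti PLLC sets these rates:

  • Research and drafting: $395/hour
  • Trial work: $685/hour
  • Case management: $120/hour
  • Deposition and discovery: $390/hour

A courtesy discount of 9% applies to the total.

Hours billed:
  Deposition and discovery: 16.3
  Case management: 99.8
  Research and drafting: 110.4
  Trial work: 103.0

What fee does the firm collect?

Research and drafting: 110.4 × $395 = $43,608.00
Trial work: 103.0 × $685 = $70,555.00
Case management: 99.8 × $120 = $11,976.00
Deposition and discovery: 16.3 × $390 = $6,357.00
Subtotal: $132,496.00
Less 9% discount: −$11,924.64
Total: $132,496.00 − $11,924.64 = $120,571.36

$120,571.36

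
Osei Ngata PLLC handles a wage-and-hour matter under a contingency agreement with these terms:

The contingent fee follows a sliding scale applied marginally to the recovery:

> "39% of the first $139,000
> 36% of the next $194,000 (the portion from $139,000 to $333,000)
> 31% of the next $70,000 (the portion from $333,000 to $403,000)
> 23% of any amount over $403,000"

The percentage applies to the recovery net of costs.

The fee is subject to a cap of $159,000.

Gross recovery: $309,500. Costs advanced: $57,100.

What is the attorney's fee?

$95,034.00

Fee base (net of costs): $309,500 − $57,100 = $252,400
First $139,000 at 39% = $54,210.00
Remaining $113,400 at 36% = $40,824.00
Fee: $54,210.00 + $40,824.00 = $95,034.00
$95,034.00 is under the $159,000 cap.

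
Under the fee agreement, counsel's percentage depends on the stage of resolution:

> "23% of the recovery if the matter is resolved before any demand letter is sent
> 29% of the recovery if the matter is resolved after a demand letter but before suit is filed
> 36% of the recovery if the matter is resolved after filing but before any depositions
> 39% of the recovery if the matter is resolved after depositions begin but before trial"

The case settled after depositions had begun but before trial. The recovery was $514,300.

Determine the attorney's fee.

The matter settled after depositions had begun but before trial, so the 39% rate applies.
$514,300 × 39% = $200,577.00

$200,577.00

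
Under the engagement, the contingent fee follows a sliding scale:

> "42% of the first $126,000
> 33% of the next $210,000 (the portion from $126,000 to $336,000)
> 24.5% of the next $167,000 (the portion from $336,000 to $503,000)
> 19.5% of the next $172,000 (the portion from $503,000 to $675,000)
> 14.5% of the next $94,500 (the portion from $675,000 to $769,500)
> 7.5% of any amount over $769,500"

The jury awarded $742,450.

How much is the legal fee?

$206,455.25

First $126,000 at 42% = $52,920.00
Next $210,000 at 33% = $69,300.00
Next $167,000 at 24.5% = $40,915.00
Next $172,000 at 19.5% = $33,540.00
Remaining $67,450 at 14.5% = $9,780.25
Fee: $52,920.00 + $69,300.00 + $40,915.00 + $33,540.00 + $9,780.25 = $206,455.25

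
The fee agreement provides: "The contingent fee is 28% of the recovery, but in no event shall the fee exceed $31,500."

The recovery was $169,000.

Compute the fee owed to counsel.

28% of $169,000 = $47,320.00
That exceeds the $31,500 cap, so the fee is capped at $31,500.

$31,500.00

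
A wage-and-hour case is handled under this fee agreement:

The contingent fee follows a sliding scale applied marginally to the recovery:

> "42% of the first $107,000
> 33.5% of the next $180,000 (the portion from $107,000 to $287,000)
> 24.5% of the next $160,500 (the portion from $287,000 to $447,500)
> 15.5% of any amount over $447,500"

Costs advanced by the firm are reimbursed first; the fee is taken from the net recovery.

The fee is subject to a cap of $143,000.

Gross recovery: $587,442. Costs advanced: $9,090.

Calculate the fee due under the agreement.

$143,000.00

Fee base (net of costs): $587,442 − $9,090 = $578,352
First $107,000 at 42% = $44,940.00
Next $180,000 at 33.5% = $60,300.00
Next $160,500 at 24.5% = $39,322.50
Remaining $130,852 at 15.5% = $20,282.06
Fee: $44,940.00 + $60,300.00 + $39,322.50 + $20,282.06 = $164,844.56
$164,844.56 exceeds the $143,000 cap, so the fee is capped at $143,000.00.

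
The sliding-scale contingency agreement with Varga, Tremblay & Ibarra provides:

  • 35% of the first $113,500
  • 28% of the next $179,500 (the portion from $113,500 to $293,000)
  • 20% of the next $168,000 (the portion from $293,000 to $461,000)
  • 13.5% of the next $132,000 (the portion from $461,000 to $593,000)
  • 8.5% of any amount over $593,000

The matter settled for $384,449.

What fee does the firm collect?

$108,274.80

First $113,500 at 35% = $39,725.00
Next $179,500 at 28% = $50,260.00
Remaining $91,449 at 20% = $18,289.80
Fee: $39,725.00 + $50,260.00 + $18,289.80 = $108,274.80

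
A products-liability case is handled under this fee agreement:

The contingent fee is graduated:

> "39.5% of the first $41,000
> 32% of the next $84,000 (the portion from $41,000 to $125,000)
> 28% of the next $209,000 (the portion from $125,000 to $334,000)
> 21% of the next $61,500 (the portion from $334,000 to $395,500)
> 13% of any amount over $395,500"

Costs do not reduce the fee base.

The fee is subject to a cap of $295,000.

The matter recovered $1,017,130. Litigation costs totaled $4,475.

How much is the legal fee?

Fee base is the gross recovery, $1,017,130; costs are reimbursed separately.
First $41,000 at 39.5% = $16,195.00
Next $84,000 at 32% = $26,880.00
Next $209,000 at 28% = $58,520.00
Next $61,500 at 21% = $12,915.00
Remaining $621,630 at 13% = $80,811.90
Fee: $16,195.00 + $26,880.00 + $58,520.00 + $12,915.00 + $80,811.90 = $195,321.90
$195,321.90 is under the $295,000 cap.

$195,321.90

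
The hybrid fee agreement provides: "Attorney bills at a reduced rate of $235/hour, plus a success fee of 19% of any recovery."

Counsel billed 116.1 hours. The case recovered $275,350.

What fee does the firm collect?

Hourly: 116.1 × $235 = $27,283.50
Success fee: 19% of $275,350 = $52,316.50
Total: $27,283.50 + $52,316.50 = $79,600.00

$79,600.00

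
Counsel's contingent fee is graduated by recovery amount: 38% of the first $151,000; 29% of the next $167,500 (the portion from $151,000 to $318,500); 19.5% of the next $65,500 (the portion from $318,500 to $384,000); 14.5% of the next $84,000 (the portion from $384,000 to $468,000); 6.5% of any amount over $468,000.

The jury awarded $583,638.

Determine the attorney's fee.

$138,423.97

First $151,000 at 38% = $57,380.00
Next $167,500 at 29% = $48,575.00
Next $65,500 at 19.5% = $12,772.50
Next $84,000 at 14.5% = $12,180.00
Remaining $115,638 at 6.5% = $7,516.47
Fee: $57,380.00 + $48,575.00 + $12,772.50 + $12,180.00 + $7,516.47 = $138,423.97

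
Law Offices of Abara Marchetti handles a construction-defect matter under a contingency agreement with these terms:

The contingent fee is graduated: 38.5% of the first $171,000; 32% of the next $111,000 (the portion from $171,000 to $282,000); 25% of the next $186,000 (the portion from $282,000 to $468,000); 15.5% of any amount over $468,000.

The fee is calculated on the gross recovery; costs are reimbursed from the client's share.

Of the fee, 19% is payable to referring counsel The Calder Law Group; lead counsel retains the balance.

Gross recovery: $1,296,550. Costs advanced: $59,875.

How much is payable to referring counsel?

$52,493.25

Fee base is the gross recovery, $1,296,550; costs are reimbursed separately.
First $171,000 at 38.5% = $65,835.00
Next $111,000 at 32% = $35,520.00
Next $186,000 at 25% = $46,500.00
Remaining $828,550 at 15.5% = $128,425.25
Fee: $65,835.00 + $35,520.00 + $46,500.00 + $128,425.25 = $276,280.25
Referral share: 19% of $276,280.25 = $52,493.25; lead counsel retains $276,280.25 − $52,493.25 = $223,787.00.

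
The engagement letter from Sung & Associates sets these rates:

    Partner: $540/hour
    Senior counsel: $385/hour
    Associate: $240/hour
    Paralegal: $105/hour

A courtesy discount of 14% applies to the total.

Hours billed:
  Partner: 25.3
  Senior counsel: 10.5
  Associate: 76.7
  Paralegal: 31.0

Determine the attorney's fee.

$33,856.05

Partner: 25.3 × $540 = $13,662.00
Senior counsel: 10.5 × $385 = $4,042.50
Associate: 76.7 × $240 = $18,408.00
Paralegal: 31.0 × $105 = $3,255.00
Subtotal: $39,367.50
Less 14% discount: −$5,511.45
Total: $39,367.50 − $5,511.45 = $33,856.05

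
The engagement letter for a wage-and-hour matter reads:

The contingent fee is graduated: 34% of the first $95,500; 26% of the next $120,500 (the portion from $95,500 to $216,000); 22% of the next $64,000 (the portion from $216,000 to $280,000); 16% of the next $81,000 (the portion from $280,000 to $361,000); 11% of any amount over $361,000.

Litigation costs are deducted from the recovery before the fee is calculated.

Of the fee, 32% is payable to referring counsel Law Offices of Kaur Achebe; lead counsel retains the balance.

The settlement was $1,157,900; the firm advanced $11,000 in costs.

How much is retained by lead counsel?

Fee base (net of costs): $1,157,900 − $11,000 = $1,146,900
First $95,500 at 34% = $32,470.00
Next $120,500 at 26% = $31,330.00
Next $64,000 at 22% = $14,080.00
Next $81,000 at 16% = $12,960.00
Remaining $785,900 at 11% = $86,449.00
Fee: $32,470.00 + $31,330.00 + $14,080.00 + $12,960.00 + $86,449.00 = $177,289.00
Referral share: 32% of $177,289.00 = $56,732.48; lead counsel retains $177,289.00 − $56,732.48 = $120,556.52.

$120,556.52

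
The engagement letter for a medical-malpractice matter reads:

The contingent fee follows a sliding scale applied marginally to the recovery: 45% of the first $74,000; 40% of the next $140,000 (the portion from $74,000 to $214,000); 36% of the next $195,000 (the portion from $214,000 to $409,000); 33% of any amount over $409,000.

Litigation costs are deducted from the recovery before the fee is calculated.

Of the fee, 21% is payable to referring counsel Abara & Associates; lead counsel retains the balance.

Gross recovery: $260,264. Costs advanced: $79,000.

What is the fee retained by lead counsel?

Fee base (net of costs): $260,264 − $79,000 = $181,264
First $74,000 at 45% = $33,300.00
Remaining $107,264 at 40% = $42,905.60
Fee: $33,300.00 + $42,905.60 = $76,205.60
Referral share: 21% of $76,205.60 = $16,003.18; lead counsel retains $76,205.60 − $16,003.18 = $60,202.42.

$60,202.42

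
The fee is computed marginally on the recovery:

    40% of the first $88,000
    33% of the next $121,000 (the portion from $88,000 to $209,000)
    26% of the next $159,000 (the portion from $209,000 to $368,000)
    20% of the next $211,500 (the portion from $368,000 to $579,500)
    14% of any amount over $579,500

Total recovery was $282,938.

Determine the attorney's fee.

First $88,000 at 40% = $35,200.00
Next $121,000 at 33% = $39,930.00
Remaining $73,938 at 26% = $19,223.88
Fee: $35,200.00 + $39,930.00 + $19,223.88 = $94,353.88

$94,353.88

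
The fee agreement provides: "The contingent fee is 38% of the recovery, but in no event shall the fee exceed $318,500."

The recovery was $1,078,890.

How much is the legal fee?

$318,500.00

38% of $1,078,890 = $409,978.20
That exceeds the $318,500 cap, so the fee is capped at $318,500.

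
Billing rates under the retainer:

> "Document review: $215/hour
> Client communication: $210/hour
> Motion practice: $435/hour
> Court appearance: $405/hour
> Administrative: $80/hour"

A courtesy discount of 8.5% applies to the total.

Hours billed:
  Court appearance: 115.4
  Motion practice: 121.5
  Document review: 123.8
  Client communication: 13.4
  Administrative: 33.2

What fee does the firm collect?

$120,484.00

Document review: 123.8 × $215 = $26,617.00
Client communication: 13.4 × $210 = $2,814.00
Motion practice: 121.5 × $435 = $52,852.50
Court appearance: 115.4 × $405 = $46,737.00
Administrative: 33.2 × $80 = $2,656.00
Subtotal: $131,676.50
Less 8.5% discount: −$11,192.50
Total: $131,676.50 − $11,192.50 = $120,484.00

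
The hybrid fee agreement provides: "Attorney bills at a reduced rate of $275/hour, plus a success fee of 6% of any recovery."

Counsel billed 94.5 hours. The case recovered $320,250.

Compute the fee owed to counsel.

$45,202.50

Hourly: 94.5 × $275 = $25,987.50
Success fee: 6% of $320,250 = $19,215.00
Total: $25,987.50 + $19,215.00 = $45,202.50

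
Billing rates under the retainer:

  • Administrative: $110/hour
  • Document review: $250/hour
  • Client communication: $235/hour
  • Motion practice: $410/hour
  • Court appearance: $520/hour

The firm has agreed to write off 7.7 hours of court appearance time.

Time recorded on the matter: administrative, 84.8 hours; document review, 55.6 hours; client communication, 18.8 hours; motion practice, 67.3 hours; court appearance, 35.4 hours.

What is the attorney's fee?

$69,643.00

Administrative: 84.8 × $110 = $9,328.00
Document review: 55.6 × $250 = $13,900.00
Client communication: 18.8 × $235 = $4,418.00
Motion practice: 67.3 × $410 = $27,593.00
Court appearance: 35.4 × $520 = $18,408.00
Subtotal: $73,647.00
Write-off: 7.7 × $520 = $4,004.00
Total: $73,647.00 − $4,004.00 = $69,643.00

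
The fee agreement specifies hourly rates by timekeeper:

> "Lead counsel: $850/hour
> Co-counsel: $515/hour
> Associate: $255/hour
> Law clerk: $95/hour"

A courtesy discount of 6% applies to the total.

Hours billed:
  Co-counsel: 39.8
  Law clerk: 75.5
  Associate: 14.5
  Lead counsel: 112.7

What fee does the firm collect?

Lead counsel: 112.7 × $850 = $95,795.00
Co-counsel: 39.8 × $515 = $20,497.00
Associate: 14.5 × $255 = $3,697.50
Law clerk: 75.5 × $95 = $7,172.50
Subtotal: $127,162.00
Less 6% discount: −$7,629.72
Total: $127,162.00 − $7,629.72 = $119,532.28

$119,532.28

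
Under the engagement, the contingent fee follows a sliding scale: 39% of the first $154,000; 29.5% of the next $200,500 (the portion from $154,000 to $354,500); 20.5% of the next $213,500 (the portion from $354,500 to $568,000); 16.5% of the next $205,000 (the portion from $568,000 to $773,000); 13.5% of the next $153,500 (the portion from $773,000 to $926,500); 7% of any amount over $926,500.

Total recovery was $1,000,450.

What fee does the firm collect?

First $154,000 at 39% = $60,060.00
Next $200,500 at 29.5% = $59,147.50
Next $213,500 at 20.5% = $43,767.50
Next $205,000 at 16.5% = $33,825.00
Next $153,500 at 13.5% = $20,722.50
Remaining $73,950 at 7% = $5,176.50
Fee: $60,060.00 + $59,147.50 + $43,767.50 + $33,825.00 + $20,722.50 + $5,176.50 = $222,699.00

$222,699.00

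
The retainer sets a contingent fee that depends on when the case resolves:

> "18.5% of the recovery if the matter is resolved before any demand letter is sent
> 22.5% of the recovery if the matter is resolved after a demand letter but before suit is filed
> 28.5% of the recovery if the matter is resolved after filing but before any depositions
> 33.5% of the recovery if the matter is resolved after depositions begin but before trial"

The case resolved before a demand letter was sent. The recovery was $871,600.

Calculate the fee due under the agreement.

$161,246.00

The matter resolved before a demand letter was sent, so the 18.5% rate applies.
$871,600 × 18.5% = $161,246.00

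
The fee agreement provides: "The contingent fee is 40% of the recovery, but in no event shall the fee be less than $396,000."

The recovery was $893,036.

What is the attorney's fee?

40% of $893,036 = $357,214.40
That is below the $396,000 minimum, so the minimum applies.

$396,000.00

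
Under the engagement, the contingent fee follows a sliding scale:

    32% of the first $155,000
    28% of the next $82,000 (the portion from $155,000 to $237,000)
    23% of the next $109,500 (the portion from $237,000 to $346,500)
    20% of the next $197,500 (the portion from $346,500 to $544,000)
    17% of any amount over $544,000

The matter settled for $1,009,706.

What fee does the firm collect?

$216,415.02

First $155,000 at 32% = $49,600.00
Next $82,000 at 28% = $22,960.00
Next $109,500 at 23% = $25,185.00
Next $197,500 at 20% = $39,500.00
Remaining $465,706 at 17% = $79,170.02
Fee: $49,600.00 + $22,960.00 + $25,185.00 + $39,500.00 + $79,170.02 = $216,415.02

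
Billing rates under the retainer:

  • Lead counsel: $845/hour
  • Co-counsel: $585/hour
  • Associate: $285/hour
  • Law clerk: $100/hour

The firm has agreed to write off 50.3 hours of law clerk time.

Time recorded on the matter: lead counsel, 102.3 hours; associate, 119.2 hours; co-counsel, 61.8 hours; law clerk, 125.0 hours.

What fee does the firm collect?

$164,038.50

Lead counsel: 102.3 × $845 = $86,443.50
Co-counsel: 61.8 × $585 = $36,153.00
Associate: 119.2 × $285 = $33,972.00
Law clerk: 125.0 × $100 = $12,500.00
Subtotal: $169,068.50
Write-off: 50.3 × $100 = $5,030.00
Total: $169,068.50 − $5,030.00 = $164,038.50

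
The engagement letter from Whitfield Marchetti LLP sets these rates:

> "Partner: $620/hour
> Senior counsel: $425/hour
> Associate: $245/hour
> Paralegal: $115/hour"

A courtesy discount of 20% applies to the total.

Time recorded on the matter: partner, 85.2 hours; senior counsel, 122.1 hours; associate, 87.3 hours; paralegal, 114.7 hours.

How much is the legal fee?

$111,436.40

Partner: 85.2 × $620 = $52,824.00
Senior counsel: 122.1 × $425 = $51,892.50
Associate: 87.3 × $245 = $21,388.50
Paralegal: 114.7 × $115 = $13,190.50
Subtotal: $139,295.50
Less 20% discount: −$27,859.10
Total: $139,295.50 − $27,859.10 = $111,436.40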